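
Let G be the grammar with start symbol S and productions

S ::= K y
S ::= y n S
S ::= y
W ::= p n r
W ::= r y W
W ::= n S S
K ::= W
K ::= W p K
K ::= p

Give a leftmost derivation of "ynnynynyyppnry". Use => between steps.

S=>ynS=>ynKy=>ynWpKy=>ynnSSpKy=>ynnynSSpKy=>ynnynynSSpKy=>ynnynynySpKy=>ynnynynyypKy=>ynnynynyypWy=>ynnynynyyppnry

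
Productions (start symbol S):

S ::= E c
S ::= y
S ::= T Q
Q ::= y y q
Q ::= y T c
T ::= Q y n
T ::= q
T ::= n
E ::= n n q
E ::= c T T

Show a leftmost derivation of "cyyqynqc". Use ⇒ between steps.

S ⇒ Ec   [S ::= E c]
Ec ⇒ cTTc   [E ::= c T T]
cTTc ⇒ cQynTc   [T ::= Q y n]
cQynTc ⇒ cyyqynTc   [Q ::= y y q]
cyyqynTc ⇒ cyyqynqc   [T ::= q]

S ⇒ Ec ⇒ cTTc ⇒ cQynTc ⇒ cyyqynTc ⇒ cyyqynqc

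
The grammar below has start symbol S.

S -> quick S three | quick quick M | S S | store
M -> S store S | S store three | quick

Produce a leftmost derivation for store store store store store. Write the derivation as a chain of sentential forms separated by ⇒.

S ⇒ S S ⇒ store S ⇒ store S S ⇒ store S S S ⇒ store S S S S ⇒ store store S S S ⇒ store store store S S ⇒ store store store store S ⇒ store store store store store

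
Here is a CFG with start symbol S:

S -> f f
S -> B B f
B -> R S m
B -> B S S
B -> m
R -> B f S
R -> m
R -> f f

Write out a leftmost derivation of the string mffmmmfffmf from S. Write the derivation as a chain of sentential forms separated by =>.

S => BBf   [S -> B B f]
BBf => BSSBf   [B -> B S S]
BSSBf => RSmSSBf   [B -> R S m]
RSmSSBf => mSmSSBf   [R -> m]
mSmSSBf => mffmSSBf   [S -> f f]
mffmSSBf => mffmBBfSBf   [S -> B B f]
mffmBBfSBf => mffmmBfSBf   [B -> m]
mffmmBfSBf => mffmmmfSBf   [B -> m]
mffmmmfSBf => mffmmmfffBf   [S -> f f]
mffmmmfffBf => mffmmmfffmf   [B -> m]

S=>BBf=>BSSBf=>RSmSSBf=>mSmSSBf=>mffmSSBf=>mffmBBfSBf=>mffmmBfSBf=>mffmmmfSBf=>mffmmmfffBf=>mffmmmfffmf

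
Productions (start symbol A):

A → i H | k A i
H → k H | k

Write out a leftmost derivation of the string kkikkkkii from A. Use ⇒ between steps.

A ⇒ kAi   [A → k A i]
kAi ⇒ kkAii   [A → k A i]
kkAii ⇒ kkiHii   [A → i H]
kkiHii ⇒ kkikHii   [H → k H]
kkikHii ⇒ kkikkHii   [H → k H]
kkikkHii ⇒ kkikkkHii   [H → k H]
kkikkkHii ⇒ kkikkkkii   [H → k]

A ⇒ kAi ⇒ kkAii ⇒ kkiHii ⇒ kkikHii ⇒ kkikkHii ⇒ kkikkkHii ⇒ kkikkkkii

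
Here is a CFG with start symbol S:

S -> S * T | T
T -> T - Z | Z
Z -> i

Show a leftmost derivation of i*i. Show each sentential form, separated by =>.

S => S*T => T*T => Z*T => i*T => i*Z => i*i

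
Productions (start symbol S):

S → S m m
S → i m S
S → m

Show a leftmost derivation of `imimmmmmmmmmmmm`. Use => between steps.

S => Smm   [S → S m m]
Smm => Smmmm   [S → S m m]
Smmmm => Smmmmmm   [S → S m m]
Smmmmmm => imSmmmmmm   [S → i m S]
imSmmmmmm => imimSmmmmmm   [S → i m S]
imimSmmmmmm => imimSmmmmmmmm   [S → S m m]
imimSmmmmmmmm => imimSmmmmmmmmmm   [S → S m m]
imimSmmmmmmmmmm => imimmmmmmmmmmmm   [S → m]

S => Smm => Smmmm => Smmmmmm => imSmmmmmm => imimSmmmmmm => imimSmmmmmmmm => imimSmmmmmmmmmm => imimmmmmmmmmmmm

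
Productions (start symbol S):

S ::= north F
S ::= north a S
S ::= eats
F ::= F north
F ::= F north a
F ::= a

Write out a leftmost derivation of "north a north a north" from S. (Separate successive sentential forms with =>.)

S => north a S   [S ::= north a S]
north a S => north a north F   [S ::= north F]
north a north F => north a north F north   [F ::= F north]
north a north F north => north a north a north   [F ::= a]

S => north a S => north a north F => north a north F north => north a north a north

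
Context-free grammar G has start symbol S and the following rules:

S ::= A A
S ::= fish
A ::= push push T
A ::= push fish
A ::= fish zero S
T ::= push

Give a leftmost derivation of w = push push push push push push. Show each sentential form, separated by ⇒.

S ⇒ A A ⇒ push push T A ⇒ push push push A ⇒ push push push push push T ⇒ push push push push push push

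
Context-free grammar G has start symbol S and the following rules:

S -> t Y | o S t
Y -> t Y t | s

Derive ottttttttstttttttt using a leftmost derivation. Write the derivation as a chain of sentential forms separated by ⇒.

S⇒oSt⇒otYt⇒ottYtt⇒otttYttt⇒ottttYtttt⇒otttttYttttt⇒ottttttYtttttt⇒otttttttYttttttt⇒ottttttttYtttttttt⇒ottttttttstttttttt

S ⇒ oSt   [S -> o S t]
oSt ⇒ otYt   [S -> t Y]
otYt ⇒ ottYtt   [Y -> t Y t]
ottYtt ⇒ otttYttt   [Y -> t Y t]
otttYttt ⇒ ottttYtttt   [Y -> t Y t]
ottttYtttt ⇒ otttttYttttt   [Y -> t Y t]
otttttYttttt ⇒ ottttttYtttttt   [Y -> t Y t]
ottttttYtttttt ⇒ otttttttYttttttt   [Y -> t Y t]
otttttttYttttttt ⇒ ottttttttYtttttttt   [Y -> t Y t]
ottttttttYtttttttt ⇒ ottttttttstttttttt   [Y -> s]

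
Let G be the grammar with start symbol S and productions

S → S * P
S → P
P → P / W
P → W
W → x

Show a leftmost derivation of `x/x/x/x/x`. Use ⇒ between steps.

S ⇒ P   [S → P]
P ⇒ P/W   [P → P / W]
P/W ⇒ P/W/W   [P → P / W]
P/W/W ⇒ P/W/W/W   [P → P / W]
P/W/W/W ⇒ P/W/W/W/W   [P → P / W]
P/W/W/W/W ⇒ W/W/W/W/W   [P → W]
W/W/W/W/W ⇒ x/W/W/W/W   [W → x]
x/W/W/W/W ⇒ x/x/W/W/W   [W → x]
x/x/W/W/W ⇒ x/x/x/W/W   [W → x]
x/x/x/W/W ⇒ x/x/x/x/W   [W → x]
x/x/x/x/W ⇒ x/x/x/x/x   [W → x]

S ⇒ P ⇒ P/W ⇒ P/W/W ⇒ P/W/W/W ⇒ P/W/W/W/W ⇒ W/W/W/W/W ⇒ x/W/W/W/W ⇒ x/x/W/W/W ⇒ x/x/x/W/W ⇒ x/x/x/x/W ⇒ x/x/x/x/x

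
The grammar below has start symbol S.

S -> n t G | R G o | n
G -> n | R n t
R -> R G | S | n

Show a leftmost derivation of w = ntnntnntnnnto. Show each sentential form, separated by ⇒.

S ⇒ RGo ⇒ RGGo ⇒ SGGo ⇒ ntGGGo ⇒ ntRntGGo ⇒ ntnntGGo ⇒ ntnntRntGo ⇒ ntnntnntGo ⇒ ntnntnntRnto ⇒ ntnntnntRGnto ⇒ ntnntnntnGnto ⇒ ntnntnntnnnto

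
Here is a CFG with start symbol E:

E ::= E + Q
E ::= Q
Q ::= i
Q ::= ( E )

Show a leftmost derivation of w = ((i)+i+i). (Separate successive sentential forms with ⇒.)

E ⇒ Q   [E ::= Q]
Q ⇒ (E)   [Q ::= ( E )]
(E) ⇒ (E+Q)   [E ::= E + Q]
(E+Q) ⇒ (E+Q+Q)   [E ::= E + Q]
(E+Q+Q) ⇒ (Q+Q+Q)   [E ::= Q]
(Q+Q+Q) ⇒ ((E)+Q+Q)   [Q ::= ( E )]
((E)+Q+Q) ⇒ ((Q)+Q+Q)   [E ::= Q]
((Q)+Q+Q) ⇒ ((i)+Q+Q)   [Q ::= i]
((i)+Q+Q) ⇒ ((i)+i+Q)   [Q ::= i]
((i)+i+Q) ⇒ ((i)+i+i)   [Q ::= i]

E ⇒ Q ⇒ (E) ⇒ (E+Q) ⇒ (E+Q+Q) ⇒ (Q+Q+Q) ⇒ ((E)+Q+Q) ⇒ ((Q)+Q+Q) ⇒ ((i)+Q+Q) ⇒ ((i)+i+Q) ⇒ ((i)+i+i)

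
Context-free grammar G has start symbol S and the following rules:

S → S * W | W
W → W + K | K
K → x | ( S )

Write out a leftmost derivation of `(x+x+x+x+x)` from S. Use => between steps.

S=>W=>K=>(S)=>(W)=>(W+K)=>(W+K+K)=>(W+K+K+K)=>(W+K+K+K+K)=>(K+K+K+K+K)=>(x+K+K+K+K)=>(x+x+K+K+K)=>(x+x+x+K+K)=>(x+x+x+x+K)=>(x+x+x+x+x)

S => W   [S → W]
W => K   [W → K]
K => (S)   [K → ( S )]
(S) => (W)   [S → W]
(W) => (W+K)   [W → W + K]
(W+K) => (W+K+K)   [W → W + K]
(W+K+K) => (W+K+K+K)   [W → W + K]
(W+K+K+K) => (W+K+K+K+K)   [W → W + K]
(W+K+K+K+K) => (K+K+K+K+K)   [W → K]
(K+K+K+K+K) => (x+K+K+K+K)   [K → x]
(x+K+K+K+K) => (x+x+K+K+K)   [K → x]
(x+x+K+K+K) => (x+x+x+K+K)   [K → x]
(x+x+x+K+K) => (x+x+x+x+K)   [K → x]
(x+x+x+x+K) => (x+x+x+x+x)   [K → x]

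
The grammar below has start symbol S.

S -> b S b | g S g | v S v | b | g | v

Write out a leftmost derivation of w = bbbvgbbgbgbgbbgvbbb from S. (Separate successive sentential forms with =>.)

S => bSb   [S -> b S b]
bSb => bbSbb   [S -> b S b]
bbSbb => bbbSbbb   [S -> b S b]
bbbSbbb => bbbvSvbbb   [S -> v S v]
bbbvSvbbb => bbbvgSgvbbb   [S -> g S g]
bbbvgSgvbbb => bbbvgbSbgvbbb   [S -> b S b]
bbbvgbSbgvbbb => bbbvgbbSbbgvbbb   [S -> b S b]
bbbvgbbSbbgvbbb => bbbvgbbgSgbbgvbbb   [S -> g S g]
bbbvgbbgSgbbgvbbb => bbbvgbbgbSbgbbgvbbb   [S -> b S b]
bbbvgbbgbSbgbbgvbbb => bbbvgbbgbgbgbbgvbbb   [S -> g]

S=>bSb=>bbSbb=>bbbSbbb=>bbbvSvbbb=>bbbvgSgvbbb=>bbbvgbSbgvbbb=>bbbvgbbSbbgvbbb=>bbbvgbbgSgbbgvbbb=>bbbvgbbgbSbgbbgvbbb=>bbbvgbbgbgbgbbgvbbb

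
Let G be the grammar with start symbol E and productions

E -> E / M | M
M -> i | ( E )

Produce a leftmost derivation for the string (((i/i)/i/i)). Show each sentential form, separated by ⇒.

E ⇒ M ⇒ (E) ⇒ (M) ⇒ ((E)) ⇒ ((E/M)) ⇒ ((E/M/M)) ⇒ ((M/M/M)) ⇒ (((E)/M/M)) ⇒ (((E/M)/M/M)) ⇒ (((M/M)/M/M)) ⇒ (((i/M)/M/M)) ⇒ (((i/i)/M/M)) ⇒ (((i/i)/i/M)) ⇒ (((i/i)/i/i))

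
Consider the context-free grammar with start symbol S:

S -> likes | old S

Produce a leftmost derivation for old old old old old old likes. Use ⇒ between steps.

S ⇒ old S ⇒ old old S ⇒ old old old S ⇒ old old old old S ⇒ old old old old old S ⇒ old old old old old old S ⇒ old old old old old old likes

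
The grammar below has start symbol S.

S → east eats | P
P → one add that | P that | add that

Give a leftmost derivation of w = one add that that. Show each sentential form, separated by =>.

S => P => P that => one add that that

S => P   [S → P]
P => P that   [P → P that]
P that => one add that that   [P → one add that]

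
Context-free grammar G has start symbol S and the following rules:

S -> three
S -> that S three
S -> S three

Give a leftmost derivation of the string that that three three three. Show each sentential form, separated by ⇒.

S ⇒ that S three ⇒ that that S three three ⇒ that that three three three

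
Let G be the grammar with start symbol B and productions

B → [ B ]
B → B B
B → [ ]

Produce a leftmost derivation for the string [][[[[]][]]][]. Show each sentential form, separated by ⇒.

B ⇒ BB   [B → B B]
BB ⇒ BBB   [B → B B]
BBB ⇒ []BB   [B → [ ]]
[]BB ⇒ [][B]B   [B → [ B ]]
[][B]B ⇒ [][[B]]B   [B → [ B ]]
[][[B]]B ⇒ [][[BB]]B   [B → B B]
[][[BB]]B ⇒ [][[[B]B]]B   [B → [ B ]]
[][[[B]B]]B ⇒ [][[[[]]B]]B   [B → [ ]]
[][[[[]]B]]B ⇒ [][[[[]][]]]B   [B → [ ]]
[][[[[]][]]]B ⇒ [][[[[]][]]][]   [B → [ ]]

B ⇒ BB ⇒ BBB ⇒ []BB ⇒ [][B]B ⇒ [][[B]]B ⇒ [][[BB]]B ⇒ [][[[B]B]]B ⇒ [][[[[]]B]]B ⇒ [][[[[]][]]]B ⇒ [][[[[]][]]][]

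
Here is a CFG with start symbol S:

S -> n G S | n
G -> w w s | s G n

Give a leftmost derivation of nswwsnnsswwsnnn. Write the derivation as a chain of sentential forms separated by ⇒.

S ⇒ nGS ⇒ nsGnS ⇒ nswwsnS ⇒ nswwsnnGS ⇒ nswwsnnsGnS ⇒ nswwsnnssGnnS ⇒ nswwsnnsswwsnnS ⇒ nswwsnnsswwsnnn

S ⇒ nGS   [S -> n G S]
nGS ⇒ nsGnS   [G -> s G n]
nsGnS ⇒ nswwsnS   [G -> w w s]
nswwsnS ⇒ nswwsnnGS   [S -> n G S]
nswwsnnGS ⇒ nswwsnnsGnS   [G -> s G n]
nswwsnnsGnS ⇒ nswwsnnssGnnS   [G -> s G n]
nswwsnnssGnnS ⇒ nswwsnnsswwsnnS   [G -> w w s]
nswwsnnsswwsnnS ⇒ nswwsnnsswwsnnn   [S -> n]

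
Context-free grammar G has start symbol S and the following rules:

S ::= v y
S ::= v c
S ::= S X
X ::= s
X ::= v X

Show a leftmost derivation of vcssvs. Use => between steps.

S => SX => SXX => SXXX => vcXXX => vcsXX => vcssX => vcssvX => vcssvs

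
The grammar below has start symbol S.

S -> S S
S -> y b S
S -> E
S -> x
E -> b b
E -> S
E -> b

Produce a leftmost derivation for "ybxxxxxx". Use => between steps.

S => SS   [S -> S S]
SS => SSS   [S -> S S]
SSS => SSSS   [S -> S S]
SSSS => ybSSSS   [S -> y b S]
ybSSSS => ybSSSSS   [S -> S S]
ybSSSSS => ybSSSSSS   [S -> S S]
ybSSSSSS => ybxSSSSS   [S -> x]
ybxSSSSS => ybxxSSSS   [S -> x]
ybxxSSSS => ybxxxSSS   [S -> x]
ybxxxSSS => ybxxxxSS   [S -> x]
ybxxxxSS => ybxxxxxS   [S -> x]
ybxxxxxS => ybxxxxxx   [S -> x]

S => SS => SSS => SSSS => ybSSSS => ybSSSSS => ybSSSSSS => ybxSSSSS => ybxxSSSS => ybxxxSSS => ybxxxxSS => ybxxxxxS => ybxxxxxx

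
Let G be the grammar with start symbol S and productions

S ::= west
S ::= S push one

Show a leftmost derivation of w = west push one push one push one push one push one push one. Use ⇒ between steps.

S ⇒ S push one ⇒ S push one push one ⇒ S push one push one push one ⇒ S push one push one push one push one ⇒ S push one push one push one push one push one ⇒ S push one push one push one push one push one push one ⇒ west push one push one push one push one push one push one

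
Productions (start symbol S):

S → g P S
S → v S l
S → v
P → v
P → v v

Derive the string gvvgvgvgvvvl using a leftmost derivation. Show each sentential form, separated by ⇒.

S ⇒ gPS   [S → g P S]
gPS ⇒ gvS   [P → v]
gvS ⇒ gvvSl   [S → v S l]
gvvSl ⇒ gvvgPSl   [S → g P S]
gvvgPSl ⇒ gvvgvSl   [P → v]
gvvgvSl ⇒ gvvgvgPSl   [S → g P S]
gvvgvgPSl ⇒ gvvgvgvSl   [P → v]
gvvgvgvSl ⇒ gvvgvgvgPSl   [S → g P S]
gvvgvgvgPSl ⇒ gvvgvgvgvvSl   [P → v v]
gvvgvgvgvvSl ⇒ gvvgvgvgvvvl   [S → v]

S⇒gPS⇒gvS⇒gvvSl⇒gvvgPSl⇒gvvgvSl⇒gvvgvgPSl⇒gvvgvgvSl⇒gvvgvgvgPSl⇒gvvgvgvgvvSl⇒gvvgvgvgvvvl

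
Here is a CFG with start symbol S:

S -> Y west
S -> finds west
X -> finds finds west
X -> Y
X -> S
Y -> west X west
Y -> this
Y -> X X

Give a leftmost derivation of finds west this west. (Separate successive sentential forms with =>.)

S => Y west => X X west => S X west => finds west X west => finds west Y west => finds west this west

S => Y west   [S -> Y west]
Y west => X X west   [Y -> X X]
X X west => S X west   [X -> S]
S X west => finds west X west   [S -> finds west]
finds west X west => finds west Y west   [X -> Y]
finds west Y west => finds west this west   [Y -> this]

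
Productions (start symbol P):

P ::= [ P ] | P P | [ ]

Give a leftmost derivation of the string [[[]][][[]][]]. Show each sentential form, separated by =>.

P => [P]   [P ::= [ P ]]
[P] => [PP]   [P ::= P P]
[PP] => [PPP]   [P ::= P P]
[PPP] => [[P]PP]   [P ::= [ P ]]
[[P]PP] => [[[]]PP]   [P ::= [ ]]
[[[]]PP] => [[[]]PPP]   [P ::= P P]
[[[]]PPP] => [[[]][]PP]   [P ::= [ ]]
[[[]][]PP] => [[[]][][P]P]   [P ::= [ P ]]
[[[]][][P]P] => [[[]][][[]]P]   [P ::= [ ]]
[[[]][][[]]P] => [[[]][][[]][]]   [P ::= [ ]]

P => [P] => [PP] => [PPP] => [[P]PP] => [[[]]PP] => [[[]]PPP] => [[[]][]PP] => [[[]][][P]P] => [[[]][][[]]P] => [[[]][][[]][]]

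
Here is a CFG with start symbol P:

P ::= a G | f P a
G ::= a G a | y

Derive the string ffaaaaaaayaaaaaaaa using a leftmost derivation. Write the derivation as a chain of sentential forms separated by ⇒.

P⇒fPa⇒ffPaa⇒ffaGaa⇒ffaaGaaa⇒ffaaaGaaaa⇒ffaaaaGaaaaa⇒ffaaaaaGaaaaaa⇒ffaaaaaaGaaaaaaa⇒ffaaaaaaaGaaaaaaaa⇒ffaaaaaaayaaaaaaaa

P ⇒ fPa   [P ::= f P a]
fPa ⇒ ffPaa   [P ::= f P a]
ffPaa ⇒ ffaGaa   [P ::= a G]
ffaGaa ⇒ ffaaGaaa   [G ::= a G a]
ffaaGaaa ⇒ ffaaaGaaaa   [G ::= a G a]
ffaaaGaaaa ⇒ ffaaaaGaaaaa   [G ::= a G a]
ffaaaaGaaaaa ⇒ ffaaaaaGaaaaaa   [G ::= a G a]
ffaaaaaGaaaaaa ⇒ ffaaaaaaGaaaaaaa   [G ::= a G a]
ffaaaaaaGaaaaaaa ⇒ ffaaaaaaaGaaaaaaaa   [G ::= a G a]
ffaaaaaaaGaaaaaaaa ⇒ ffaaaaaaayaaaaaaaa   [G ::= y]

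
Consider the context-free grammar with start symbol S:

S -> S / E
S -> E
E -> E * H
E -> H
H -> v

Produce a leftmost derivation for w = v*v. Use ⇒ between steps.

S ⇒ E ⇒ E*H ⇒ H*H ⇒ v*H ⇒ v*v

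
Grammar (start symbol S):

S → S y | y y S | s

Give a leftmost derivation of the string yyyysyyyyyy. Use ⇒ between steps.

S ⇒ Sy ⇒ Syy ⇒ Syyy ⇒ Syyyy ⇒ yySyyyy ⇒ yySyyyyy ⇒ yySyyyyyy ⇒ yyyySyyyyyy ⇒ yyyysyyyyyy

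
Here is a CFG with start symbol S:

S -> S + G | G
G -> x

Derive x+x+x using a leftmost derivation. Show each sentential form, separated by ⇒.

S ⇒ S+G   [S -> S + G]
S+G ⇒ S+G+G   [S -> S + G]
S+G+G ⇒ G+G+G   [S -> G]
G+G+G ⇒ x+G+G   [G -> x]
x+G+G ⇒ x+x+G   [G -> x]
x+x+G ⇒ x+x+x   [G -> x]

S ⇒ S+G ⇒ S+G+G ⇒ G+G+G ⇒ x+G+G ⇒ x+x+G ⇒ x+x+x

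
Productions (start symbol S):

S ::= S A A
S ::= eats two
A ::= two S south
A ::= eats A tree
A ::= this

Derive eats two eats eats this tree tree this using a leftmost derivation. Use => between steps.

S => S A A => eats two A A => eats two eats A tree A => eats two eats eats A tree tree A => eats two eats eats this tree tree A => eats two eats eats this tree tree this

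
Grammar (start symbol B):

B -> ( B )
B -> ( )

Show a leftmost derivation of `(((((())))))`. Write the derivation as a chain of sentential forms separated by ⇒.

B ⇒ (B)   [B -> ( B )]
(B) ⇒ ((B))   [B -> ( B )]
((B)) ⇒ (((B)))   [B -> ( B )]
(((B))) ⇒ ((((B))))   [B -> ( B )]
((((B)))) ⇒ (((((B)))))   [B -> ( B )]
(((((B))))) ⇒ (((((())))))   [B -> ( )]

B⇒(B)⇒((B))⇒(((B)))⇒((((B))))⇒(((((B)))))⇒(((((())))))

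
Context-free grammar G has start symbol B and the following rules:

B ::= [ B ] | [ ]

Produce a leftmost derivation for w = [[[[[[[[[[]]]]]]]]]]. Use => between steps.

B => [B]   [B ::= [ B ]]
[B] => [[B]]   [B ::= [ B ]]
[[B]] => [[[B]]]   [B ::= [ B ]]
[[[B]]] => [[[[B]]]]   [B ::= [ B ]]
[[[[B]]]] => [[[[[B]]]]]   [B ::= [ B ]]
[[[[[B]]]]] => [[[[[[B]]]]]]   [B ::= [ B ]]
[[[[[[B]]]]]] => [[[[[[[B]]]]]]]   [B ::= [ B ]]
[[[[[[[B]]]]]]] => [[[[[[[[B]]]]]]]]   [B ::= [ B ]]
[[[[[[[[B]]]]]]]] => [[[[[[[[[B]]]]]]]]]   [B ::= [ B ]]
[[[[[[[[[B]]]]]]]]] => [[[[[[[[[[]]]]]]]]]]   [B ::= [ ]]

B=>[B]=>[[B]]=>[[[B]]]=>[[[[B]]]]=>[[[[[B]]]]]=>[[[[[[B]]]]]]=>[[[[[[[B]]]]]]]=>[[[[[[[[B]]]]]]]]=>[[[[[[[[[B]]]]]]]]]=>[[[[[[[[[[]]]]]]]]]]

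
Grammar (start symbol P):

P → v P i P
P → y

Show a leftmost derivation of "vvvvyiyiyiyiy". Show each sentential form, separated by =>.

P => vPiP   [P → v P i P]
vPiP => vvPiPiP   [P → v P i P]
vvPiPiP => vvvPiPiPiP   [P → v P i P]
vvvPiPiPiP => vvvvPiPiPiPiP   [P → v P i P]
vvvvPiPiPiPiP => vvvvyiPiPiPiP   [P → y]
vvvvyiPiPiPiP => vvvvyiyiPiPiP   [P → y]
vvvvyiyiPiPiP => vvvvyiyiyiPiP   [P → y]
vvvvyiyiyiPiP => vvvvyiyiyiyiP   [P → y]
vvvvyiyiyiyiP => vvvvyiyiyiyiy   [P → y]

P => vPiP => vvPiPiP => vvvPiPiPiP => vvvvPiPiPiPiP => vvvvyiPiPiPiP => vvvvyiyiPiPiP => vvvvyiyiyiPiP => vvvvyiyiyiyiP => vvvvyiyiyiyiy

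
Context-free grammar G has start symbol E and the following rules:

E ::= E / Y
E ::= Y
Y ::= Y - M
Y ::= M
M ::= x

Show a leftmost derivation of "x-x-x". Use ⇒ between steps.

E ⇒ Y ⇒ Y-M ⇒ Y-M-M ⇒ M-M-M ⇒ x-M-M ⇒ x-x-M ⇒ x-x-x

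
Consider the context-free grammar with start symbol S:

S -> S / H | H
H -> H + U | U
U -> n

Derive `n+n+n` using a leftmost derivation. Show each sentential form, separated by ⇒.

S ⇒ H ⇒ H+U ⇒ H+U+U ⇒ U+U+U ⇒ n+U+U ⇒ n+n+U ⇒ n+n+n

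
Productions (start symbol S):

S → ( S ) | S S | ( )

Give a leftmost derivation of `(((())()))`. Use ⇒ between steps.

S ⇒ (S) ⇒ ((S)) ⇒ ((SS)) ⇒ (((S)S)) ⇒ (((())S)) ⇒ (((())()))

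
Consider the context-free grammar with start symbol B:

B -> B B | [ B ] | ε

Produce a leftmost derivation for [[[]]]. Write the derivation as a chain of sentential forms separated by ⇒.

B ⇒ BB   [B -> B B]
BB ⇒ BBB   [B -> B B]
BBB ⇒ [B]BB   [B -> [ B ]]
[B]BB ⇒ [BB]BB   [B -> B B]
[BB]BB ⇒ [[B]B]BB   [B -> [ B ]]
[[B]B]BB ⇒ [[BB]B]BB   [B -> B B]
[[BB]B]BB ⇒ [[BBB]B]BB   [B -> B B]
[[BBB]B]BB ⇒ [[[B]BB]B]BB   [B -> [ B ]]
[[[B]BB]B]BB ⇒ [[[]BB]B]BB   [B -> ε]
[[[]BB]B]BB ⇒ [[[]B]B]BB   [B -> ε]
[[[]B]B]BB ⇒ [[[]]B]BB   [B -> ε]
[[[]]B]BB ⇒ [[[]]]BB   [B -> ε]
[[[]]]BB ⇒ [[[]]]B   [B -> ε]
[[[]]]B ⇒ [[[]]]   [B -> ε]

B ⇒ BB ⇒ BBB ⇒ [B]BB ⇒ [BB]BB ⇒ [[B]B]BB ⇒ [[BB]B]BB ⇒ [[BBB]B]BB ⇒ [[[B]BB]B]BB ⇒ [[[]BB]B]BB ⇒ [[[]B]B]BB ⇒ [[[]]B]BB ⇒ [[[]]]BB ⇒ [[[]]]B ⇒ [[[]]]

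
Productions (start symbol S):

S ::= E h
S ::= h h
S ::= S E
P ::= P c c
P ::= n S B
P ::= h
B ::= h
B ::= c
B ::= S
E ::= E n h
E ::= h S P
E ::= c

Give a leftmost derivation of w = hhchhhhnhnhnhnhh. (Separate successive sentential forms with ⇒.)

S ⇒ Eh ⇒ Enhh ⇒ Enhnhh ⇒ Enhnhnhh ⇒ Enhnhnhnhh ⇒ hSPnhnhnhnhh ⇒ hEhPnhnhnhnhh ⇒ hhSPhPnhnhnhnhh ⇒ hhEhPhPnhnhnhnhh ⇒ hhchPhPnhnhnhnhh ⇒ hhchhhPnhnhnhnhh ⇒ hhchhhhnhnhnhnhh

S ⇒ Eh   [S ::= E h]
Eh ⇒ Enhh   [E ::= E n h]
Enhh ⇒ Enhnhh   [E ::= E n h]
Enhnhh ⇒ Enhnhnhh   [E ::= E n h]
Enhnhnhh ⇒ Enhnhnhnhh   [E ::= E n h]
Enhnhnhnhh ⇒ hSPnhnhnhnhh   [E ::= h S P]
hSPnhnhnhnhh ⇒ hEhPnhnhnhnhh   [S ::= E h]
hEhPnhnhnhnhh ⇒ hhSPhPnhnhnhnhh   [E ::= h S P]
hhSPhPnhnhnhnhh ⇒ hhEhPhPnhnhnhnhh   [S ::= E h]
hhEhPhPnhnhnhnhh ⇒ hhchPhPnhnhnhnhh   [E ::= c]
hhchPhPnhnhnhnhh ⇒ hhchhhPnhnhnhnhh   [P ::= h]
hhchhhPnhnhnhnhh ⇒ hhchhhhnhnhnhnhh   [P ::= h]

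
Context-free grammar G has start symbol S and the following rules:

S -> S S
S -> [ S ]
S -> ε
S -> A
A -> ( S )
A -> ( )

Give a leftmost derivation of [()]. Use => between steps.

S=>[S]=>[A]=>[()]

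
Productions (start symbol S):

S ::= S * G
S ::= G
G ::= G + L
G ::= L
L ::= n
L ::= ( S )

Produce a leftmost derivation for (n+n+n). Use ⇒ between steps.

S⇒G⇒L⇒(S)⇒(G)⇒(G+L)⇒(G+L+L)⇒(L+L+L)⇒(n+L+L)⇒(n+n+L)⇒(n+n+n)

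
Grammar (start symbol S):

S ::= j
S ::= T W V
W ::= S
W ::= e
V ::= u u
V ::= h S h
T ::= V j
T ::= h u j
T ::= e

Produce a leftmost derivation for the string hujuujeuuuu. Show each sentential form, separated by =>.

S => TWV   [S ::= T W V]
TWV => hujWV   [T ::= h u j]
hujWV => hujSV   [W ::= S]
hujSV => hujTWVV   [S ::= T W V]
hujTWVV => hujVjWVV   [T ::= V j]
hujVjWVV => hujuujWVV   [V ::= u u]
hujuujWVV => hujuujeVV   [W ::= e]
hujuujeVV => hujuujeuuV   [V ::= u u]
hujuujeuuV => hujuujeuuuu   [V ::= u u]

S => TWV => hujWV => hujSV => hujTWVV => hujVjWVV => hujuujWVV => hujuujeVV => hujuujeuuV => hujuujeuuuu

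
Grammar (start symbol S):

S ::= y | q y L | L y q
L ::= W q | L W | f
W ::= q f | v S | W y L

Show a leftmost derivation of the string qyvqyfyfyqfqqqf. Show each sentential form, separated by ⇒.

S ⇒ qyL   [S ::= q y L]
qyL ⇒ qyLW   [L ::= L W]
qyLW ⇒ qyWqW   [L ::= W q]
qyWqW ⇒ qyWyLqW   [W ::= W y L]
qyWyLqW ⇒ qyWyLyLqW   [W ::= W y L]
qyWyLyLqW ⇒ qyvSyLyLqW   [W ::= v S]
qyvSyLyLqW ⇒ qyvqyLyLyLqW   [S ::= q y L]
qyvqyLyLyLqW ⇒ qyvqyfyLyLqW   [L ::= f]
qyvqyfyLyLqW ⇒ qyvqyfyfyLqW   [L ::= f]
qyvqyfyfyLqW ⇒ qyvqyfyfyWqqW   [L ::= W q]
qyvqyfyfyWqqW ⇒ qyvqyfyfyqfqqW   [W ::= q f]
qyvqyfyfyqfqqW ⇒ qyvqyfyfyqfqqqf   [W ::= q f]

S ⇒ qyL ⇒ qyLW ⇒ qyWqW ⇒ qyWyLqW ⇒ qyWyLyLqW ⇒ qyvSyLyLqW ⇒ qyvqyLyLyLqW ⇒ qyvqyfyLyLqW ⇒ qyvqyfyfyLqW ⇒ qyvqyfyfyWqqW ⇒ qyvqyfyfyqfqqW ⇒ qyvqyfyfyqfqqqf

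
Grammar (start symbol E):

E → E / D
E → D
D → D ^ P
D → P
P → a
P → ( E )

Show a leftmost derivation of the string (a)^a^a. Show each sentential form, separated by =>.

E=>D=>D^P=>D^P^P=>P^P^P=>(E)^P^P=>(D)^P^P=>(P)^P^P=>(a)^P^P=>(a)^a^P=>(a)^a^a

E => D   [E → D]
D => D^P   [D → D ^ P]
D^P => D^P^P   [D → D ^ P]
D^P^P => P^P^P   [D → P]
P^P^P => (E)^P^P   [P → ( E )]
(E)^P^P => (D)^P^P   [E → D]
(D)^P^P => (P)^P^P   [D → P]
(P)^P^P => (a)^P^P   [P → a]
(a)^P^P => (a)^a^P   [P → a]
(a)^a^P => (a)^a^a   [P → a]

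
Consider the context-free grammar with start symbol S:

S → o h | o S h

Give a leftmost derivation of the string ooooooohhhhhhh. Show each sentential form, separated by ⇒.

S ⇒ oSh ⇒ ooShh ⇒ oooShhh ⇒ ooooShhhh ⇒ oooooShhhhh ⇒ ooooooShhhhhh ⇒ ooooooohhhhhhh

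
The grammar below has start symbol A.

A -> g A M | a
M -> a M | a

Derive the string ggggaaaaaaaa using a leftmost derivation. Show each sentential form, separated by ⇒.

A ⇒ gAM ⇒ ggAMM ⇒ gggAMMM ⇒ ggggAMMMM ⇒ ggggaMMMM ⇒ ggggaaMMMM ⇒ ggggaaaMMM ⇒ ggggaaaaMMM ⇒ ggggaaaaaMMM ⇒ ggggaaaaaaMM ⇒ ggggaaaaaaaM ⇒ ggggaaaaaaaa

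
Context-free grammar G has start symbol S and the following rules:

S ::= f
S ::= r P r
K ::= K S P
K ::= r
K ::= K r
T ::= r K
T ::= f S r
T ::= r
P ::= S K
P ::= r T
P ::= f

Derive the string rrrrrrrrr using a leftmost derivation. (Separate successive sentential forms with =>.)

S => rPr   [S ::= r P r]
rPr => rrTr   [P ::= r T]
rrTr => rrrKr   [T ::= r K]
rrrKr => rrrKrr   [K ::= K r]
rrrKrr => rrrKrrr   [K ::= K r]
rrrKrrr => rrrKrrrr   [K ::= K r]
rrrKrrrr => rrrKrrrrr   [K ::= K r]
rrrKrrrrr => rrrrrrrrr   [K ::= r]

S => rPr => rrTr => rrrKr => rrrKrr => rrrKrrr => rrrKrrrr => rrrKrrrrr => rrrrrrrrr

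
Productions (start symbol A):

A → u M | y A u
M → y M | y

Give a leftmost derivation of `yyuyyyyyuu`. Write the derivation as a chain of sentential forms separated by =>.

A => yAu => yyAuu => yyuMuu => yyuyMuu => yyuyyMuu => yyuyyyMuu => yyuyyyyMuu => yyuyyyyyuu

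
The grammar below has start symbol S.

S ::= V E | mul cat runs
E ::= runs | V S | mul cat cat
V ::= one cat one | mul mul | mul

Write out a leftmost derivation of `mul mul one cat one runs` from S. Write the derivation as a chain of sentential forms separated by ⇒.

S ⇒ V E   [S ::= V E]
V E ⇒ mul E   [V ::= mul]
mul E ⇒ mul V S   [E ::= V S]
mul V S ⇒ mul mul S   [V ::= mul]
mul mul S ⇒ mul mul V E   [S ::= V E]
mul mul V E ⇒ mul mul one cat one E   [V ::= one cat one]
mul mul one cat one E ⇒ mul mul one cat one runs   [E ::= runs]

S ⇒ V E ⇒ mul E ⇒ mul V S ⇒ mul mul S ⇒ mul mul V E ⇒ mul mul one cat one E ⇒ mul mul one cat one runs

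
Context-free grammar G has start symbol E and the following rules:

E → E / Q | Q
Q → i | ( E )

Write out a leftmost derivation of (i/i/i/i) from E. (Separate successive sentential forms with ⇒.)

E ⇒ Q ⇒ (E) ⇒ (E/Q) ⇒ (E/Q/Q) ⇒ (E/Q/Q/Q) ⇒ (Q/Q/Q/Q) ⇒ (i/Q/Q/Q) ⇒ (i/i/Q/Q) ⇒ (i/i/i/Q) ⇒ (i/i/i/i)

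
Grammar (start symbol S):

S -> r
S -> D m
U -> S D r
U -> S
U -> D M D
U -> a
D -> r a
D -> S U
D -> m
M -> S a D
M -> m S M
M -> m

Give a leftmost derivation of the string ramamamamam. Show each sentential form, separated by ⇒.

S ⇒ Dm   [S -> D m]
Dm ⇒ SUm   [D -> S U]
SUm ⇒ DmUm   [S -> D m]
DmUm ⇒ SUmUm   [D -> S U]
SUmUm ⇒ DmUmUm   [S -> D m]
DmUmUm ⇒ SUmUmUm   [D -> S U]
SUmUmUm ⇒ DmUmUmUm   [S -> D m]
DmUmUmUm ⇒ SUmUmUmUm   [D -> S U]
SUmUmUmUm ⇒ DmUmUmUmUm   [S -> D m]
DmUmUmUmUm ⇒ ramUmUmUmUm   [D -> r a]
ramUmUmUmUm ⇒ ramamUmUmUm   [U -> a]
ramamUmUmUm ⇒ ramamamUmUm   [U -> a]
ramamamUmUm ⇒ ramamamamUm   [U -> a]
ramamamamUm ⇒ ramamamamam   [U -> a]

S⇒Dm⇒SUm⇒DmUm⇒SUmUm⇒DmUmUm⇒SUmUmUm⇒DmUmUmUm⇒SUmUmUmUm⇒DmUmUmUmUm⇒ramUmUmUmUm⇒ramamUmUmUm⇒ramamamUmUm⇒ramamamamUm⇒ramamamamam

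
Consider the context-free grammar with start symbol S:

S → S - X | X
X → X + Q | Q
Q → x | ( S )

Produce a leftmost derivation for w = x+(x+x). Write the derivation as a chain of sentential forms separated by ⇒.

S⇒X⇒X+Q⇒Q+Q⇒x+Q⇒x+(S)⇒x+(X)⇒x+(X+Q)⇒x+(Q+Q)⇒x+(x+Q)⇒x+(x+x)

S ⇒ X   [S → X]
X ⇒ X+Q   [X → X + Q]
X+Q ⇒ Q+Q   [X → Q]
Q+Q ⇒ x+Q   [Q → x]
x+Q ⇒ x+(S)   [Q → ( S )]
x+(S) ⇒ x+(X)   [S → X]
x+(X) ⇒ x+(X+Q)   [X → X + Q]
x+(X+Q) ⇒ x+(Q+Q)   [X → Q]
x+(Q+Q) ⇒ x+(x+Q)   [Q → x]
x+(x+Q) ⇒ x+(x+x)   [Q → x]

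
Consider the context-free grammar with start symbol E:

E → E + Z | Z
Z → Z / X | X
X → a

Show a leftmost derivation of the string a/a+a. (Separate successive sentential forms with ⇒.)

E ⇒ E+Z   [E → E + Z]
E+Z ⇒ Z+Z   [E → Z]
Z+Z ⇒ Z/X+Z   [Z → Z / X]
Z/X+Z ⇒ X/X+Z   [Z → X]
X/X+Z ⇒ a/X+Z   [X → a]
a/X+Z ⇒ a/a+Z   [X → a]
a/a+Z ⇒ a/a+X   [Z → X]
a/a+X ⇒ a/a+a   [X → a]

E⇒E+Z⇒Z+Z⇒Z/X+Z⇒X/X+Z⇒a/X+Z⇒a/a+Z⇒a/a+X⇒a/a+a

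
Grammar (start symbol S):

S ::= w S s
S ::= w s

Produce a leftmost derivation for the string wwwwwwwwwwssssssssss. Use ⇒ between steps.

S⇒wSs⇒wwSss⇒wwwSsss⇒wwwwSssss⇒wwwwwSsssss⇒wwwwwwSssssss⇒wwwwwwwSsssssss⇒wwwwwwwwSssssssss⇒wwwwwwwwwSsssssssss⇒wwwwwwwwwwssssssssss

S ⇒ wSs   [S ::= w S s]
wSs ⇒ wwSss   [S ::= w S s]
wwSss ⇒ wwwSsss   [S ::= w S s]
wwwSsss ⇒ wwwwSssss   [S ::= w S s]
wwwwSssss ⇒ wwwwwSsssss   [S ::= w S s]
wwwwwSsssss ⇒ wwwwwwSssssss   [S ::= w S s]
wwwwwwSssssss ⇒ wwwwwwwSsssssss   [S ::= w S s]
wwwwwwwSsssssss ⇒ wwwwwwwwSssssssss   [S ::= w S s]
wwwwwwwwSssssssss ⇒ wwwwwwwwwSsssssssss   [S ::= w S s]
wwwwwwwwwSsssssssss ⇒ wwwwwwwwwwssssssssss   [S ::= w s]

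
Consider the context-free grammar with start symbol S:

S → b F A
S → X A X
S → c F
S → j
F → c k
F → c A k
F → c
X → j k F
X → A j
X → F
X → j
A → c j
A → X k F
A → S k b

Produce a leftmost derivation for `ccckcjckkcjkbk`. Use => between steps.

S => cF => ccAk => ccSkbk => ccXAXkbk => ccFAXkbk => ccckAXkbk => ccckcjXkbk => ccckcjAjkbk => ccckcjXkFjkbk => ccckcjFkFjkbk => ccckcjckkFjkbk => ccckcjckkcjkbk

S => cF   [S → c F]
cF => ccAk   [F → c A k]
ccAk => ccSkbk   [A → S k b]
ccSkbk => ccXAXkbk   [S → X A X]
ccXAXkbk => ccFAXkbk   [X → F]
ccFAXkbk => ccckAXkbk   [F → c k]
ccckAXkbk => ccckcjXkbk   [A → c j]
ccckcjXkbk => ccckcjAjkbk   [X → A j]
ccckcjAjkbk => ccckcjXkFjkbk   [A → X k F]
ccckcjXkFjkbk => ccckcjFkFjkbk   [X → F]
ccckcjFkFjkbk => ccckcjckkFjkbk   [F → c k]
ccckcjckkFjkbk => ccckcjckkcjkbk   [F → c]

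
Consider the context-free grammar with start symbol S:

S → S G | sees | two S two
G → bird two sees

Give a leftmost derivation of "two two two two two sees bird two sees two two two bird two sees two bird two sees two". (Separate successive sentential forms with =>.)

S => two S two   [S → two S two]
two S two => two S G two   [S → S G]
two S G two => two two S two G two   [S → two S two]
two two S two G two => two two S G two G two   [S → S G]
two two S G two G two => two two two S two G two G two   [S → two S two]
two two two S two G two G two => two two two two S two two G two G two   [S → two S two]
two two two two S two two G two G two => two two two two two S two two two G two G two   [S → two S two]
two two two two two S two two two G two G two => two two two two two S G two two two G two G two   [S → S G]
two two two two two S G two two two G two G two => two two two two two sees G two two two G two G two   [S → sees]
two two two two two sees G two two two G two G two => two two two two two sees bird two sees two two two G two G two   [G → bird two sees]
two two two two two sees bird two sees two two two G two G two => two two two two two sees bird two sees two two two bird two sees two G two   [G → bird two sees]
two two two two two sees bird two sees two two two bird two sees two G two => two two two two two sees bird two sees two two two bird two sees two bird two sees two   [G → bird two sees]

S => two S two => two S G two => two two S two G two => two two S G two G two => two two two S two G two G two => two two two two S two two G two G two => two two two two two S two two two G two G two => two two two two two S G two two two G two G two => two two two two two sees G two two two G two G two => two two two two two sees bird two sees two two two G two G two => two two two two two sees bird two sees two two two bird two sees two G two => two two two two two sees bird two sees two two two bird two sees two bird two sees two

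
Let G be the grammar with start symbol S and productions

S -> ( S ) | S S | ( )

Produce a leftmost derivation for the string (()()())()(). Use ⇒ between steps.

S ⇒ SS   [S -> S S]
SS ⇒ SSS   [S -> S S]
SSS ⇒ (S)SS   [S -> ( S )]
(S)SS ⇒ (SS)SS   [S -> S S]
(SS)SS ⇒ (SSS)SS   [S -> S S]
(SSS)SS ⇒ (()SS)SS   [S -> ( )]
(()SS)SS ⇒ (()()S)SS   [S -> ( )]
(()()S)SS ⇒ (()()())SS   [S -> ( )]
(()()())SS ⇒ (()()())()S   [S -> ( )]
(()()())()S ⇒ (()()())()()   [S -> ( )]

S ⇒ SS ⇒ SSS ⇒ (S)SS ⇒ (SS)SS ⇒ (SSS)SS ⇒ (()SS)SS ⇒ (()()S)SS ⇒ (()()())SS ⇒ (()()())()S ⇒ (()()())()()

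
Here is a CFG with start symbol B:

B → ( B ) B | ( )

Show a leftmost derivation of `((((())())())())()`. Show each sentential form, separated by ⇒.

B ⇒ (B)B   [B → ( B ) B]
(B)B ⇒ ((B)B)B   [B → ( B ) B]
((B)B)B ⇒ (((B)B)B)B   [B → ( B ) B]
(((B)B)B)B ⇒ ((((B)B)B)B)B   [B → ( B ) B]
((((B)B)B)B)B ⇒ ((((())B)B)B)B   [B → ( )]
((((())B)B)B)B ⇒ ((((())())B)B)B   [B → ( )]
((((())())B)B)B ⇒ ((((())())())B)B   [B → ( )]
((((())())())B)B ⇒ ((((())())())())B   [B → ( )]
((((())())())())B ⇒ ((((())())())())()   [B → ( )]

B ⇒ (B)B ⇒ ((B)B)B ⇒ (((B)B)B)B ⇒ ((((B)B)B)B)B ⇒ ((((())B)B)B)B ⇒ ((((())())B)B)B ⇒ ((((())())())B)B ⇒ ((((())())())())B ⇒ ((((())())())())()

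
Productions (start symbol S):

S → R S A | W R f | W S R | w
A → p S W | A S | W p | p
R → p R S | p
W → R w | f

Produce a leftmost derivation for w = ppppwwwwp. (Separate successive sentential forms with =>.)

S => RSA => pRSSA => ppRSSSA => pppRSSSSA => ppppSSSSA => ppppwSSSA => ppppwwSSA => ppppwwwSA => ppppwwwwA => ppppwwwwp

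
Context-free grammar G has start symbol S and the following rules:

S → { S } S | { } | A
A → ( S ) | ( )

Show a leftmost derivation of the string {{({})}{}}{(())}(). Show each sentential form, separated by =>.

S => {S}S   [S → { S } S]
{S}S => {{S}S}S   [S → { S } S]
{{S}S}S => {{A}S}S   [S → A]
{{A}S}S => {{(S)}S}S   [A → ( S )]
{{(S)}S}S => {{({})}S}S   [S → { }]
{{({})}S}S => {{({})}{}}S   [S → { }]
{{({})}{}}S => {{({})}{}}{S}S   [S → { S } S]
{{({})}{}}{S}S => {{({})}{}}{A}S   [S → A]
{{({})}{}}{A}S => {{({})}{}}{(S)}S   [A → ( S )]
{{({})}{}}{(S)}S => {{({})}{}}{(A)}S   [S → A]
{{({})}{}}{(A)}S => {{({})}{}}{(())}S   [A → ( )]
{{({})}{}}{(())}S => {{({})}{}}{(())}A   [S → A]
{{({})}{}}{(())}A => {{({})}{}}{(())}()   [A → ( )]

S=>{S}S=>{{S}S}S=>{{A}S}S=>{{(S)}S}S=>{{({})}S}S=>{{({})}{}}S=>{{({})}{}}{S}S=>{{({})}{}}{A}S=>{{({})}{}}{(S)}S=>{{({})}{}}{(A)}S=>{{({})}{}}{(())}S=>{{({})}{}}{(())}A=>{{({})}{}}{(())}()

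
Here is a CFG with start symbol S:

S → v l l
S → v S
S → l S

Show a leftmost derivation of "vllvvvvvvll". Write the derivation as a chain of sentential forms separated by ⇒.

S ⇒ vS ⇒ vlS ⇒ vllS ⇒ vllvS ⇒ vllvvS ⇒ vllvvvS ⇒ vllvvvvS ⇒ vllvvvvvS ⇒ vllvvvvvvll

S ⇒ vS   [S → v S]
vS ⇒ vlS   [S → l S]
vlS ⇒ vllS   [S → l S]
vllS ⇒ vllvS   [S → v S]
vllvS ⇒ vllvvS   [S → v S]
vllvvS ⇒ vllvvvS   [S → v S]
vllvvvS ⇒ vllvvvvS   [S → v S]
vllvvvvS ⇒ vllvvvvvS   [S → v S]
vllvvvvvS ⇒ vllvvvvvvll   [S → v l l]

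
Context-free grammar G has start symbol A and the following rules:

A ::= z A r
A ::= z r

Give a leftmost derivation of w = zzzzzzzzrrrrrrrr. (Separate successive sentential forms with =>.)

A=>zAr=>zzArr=>zzzArrr=>zzzzArrrr=>zzzzzArrrrr=>zzzzzzArrrrrr=>zzzzzzzArrrrrrr=>zzzzzzzzrrrrrrrr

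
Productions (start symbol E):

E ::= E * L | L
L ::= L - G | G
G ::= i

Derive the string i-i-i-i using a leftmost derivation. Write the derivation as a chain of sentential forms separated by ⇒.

E ⇒ L   [E ::= L]
L ⇒ L-G   [L ::= L - G]
L-G ⇒ L-G-G   [L ::= L - G]
L-G-G ⇒ L-G-G-G   [L ::= L - G]
L-G-G-G ⇒ G-G-G-G   [L ::= G]
G-G-G-G ⇒ i-G-G-G   [G ::= i]
i-G-G-G ⇒ i-i-G-G   [G ::= i]
i-i-G-G ⇒ i-i-i-G   [G ::= i]
i-i-i-G ⇒ i-i-i-i   [G ::= i]

E ⇒ L ⇒ L-G ⇒ L-G-G ⇒ L-G-G-G ⇒ G-G-G-G ⇒ i-G-G-G ⇒ i-i-G-G ⇒ i-i-i-G ⇒ i-i-i-i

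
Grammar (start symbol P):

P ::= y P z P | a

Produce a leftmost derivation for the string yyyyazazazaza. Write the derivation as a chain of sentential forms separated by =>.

P => yPzP   [P ::= y P z P]
yPzP => yyPzPzP   [P ::= y P z P]
yyPzPzP => yyyPzPzPzP   [P ::= y P z P]
yyyPzPzPzP => yyyyPzPzPzPzP   [P ::= y P z P]
yyyyPzPzPzPzP => yyyyazPzPzPzP   [P ::= a]
yyyyazPzPzPzP => yyyyazazPzPzP   [P ::= a]
yyyyazazPzPzP => yyyyazazazPzP   [P ::= a]
yyyyazazazPzP => yyyyazazazazP   [P ::= a]
yyyyazazazazP => yyyyazazazaza   [P ::= a]

P => yPzP => yyPzPzP => yyyPzPzPzP => yyyyPzPzPzPzP => yyyyazPzPzPzP => yyyyazazPzPzP => yyyyazazazPzP => yyyyazazazazP => yyyyazazazaza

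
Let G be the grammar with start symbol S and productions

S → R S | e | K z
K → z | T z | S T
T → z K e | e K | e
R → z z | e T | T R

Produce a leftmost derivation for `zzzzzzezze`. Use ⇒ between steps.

S ⇒ RS ⇒ zzS ⇒ zzRS ⇒ zzzzS ⇒ zzzzRS ⇒ zzzzTRS ⇒ zzzzzKeRS ⇒ zzzzzzeRS ⇒ zzzzzzezzS ⇒ zzzzzzezze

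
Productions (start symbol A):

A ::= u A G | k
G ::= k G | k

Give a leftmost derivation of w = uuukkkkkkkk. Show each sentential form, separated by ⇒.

A ⇒ uAG   [A ::= u A G]
uAG ⇒ uuAGG   [A ::= u A G]
uuAGG ⇒ uuuAGGG   [A ::= u A G]
uuuAGGG ⇒ uuukGGG   [A ::= k]
uuukGGG ⇒ uuukkGGG   [G ::= k G]
uuukkGGG ⇒ uuukkkGGG   [G ::= k G]
uuukkkGGG ⇒ uuukkkkGGG   [G ::= k G]
uuukkkkGGG ⇒ uuukkkkkGGG   [G ::= k G]
uuukkkkkGGG ⇒ uuukkkkkkGG   [G ::= k]
uuukkkkkkGG ⇒ uuukkkkkkkG   [G ::= k]
uuukkkkkkkG ⇒ uuukkkkkkkk   [G ::= k]

A ⇒ uAG ⇒ uuAGG ⇒ uuuAGGG ⇒ uuukGGG ⇒ uuukkGGG ⇒ uuukkkGGG ⇒ uuukkkkGGG ⇒ uuukkkkkGGG ⇒ uuukkkkkkGG ⇒ uuukkkkkkkG ⇒ uuukkkkkkkk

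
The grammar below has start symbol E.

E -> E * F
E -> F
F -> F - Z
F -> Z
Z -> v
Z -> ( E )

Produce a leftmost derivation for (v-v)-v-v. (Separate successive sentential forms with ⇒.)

E ⇒ F   [E -> F]
F ⇒ F-Z   [F -> F - Z]
F-Z ⇒ F-Z-Z   [F -> F - Z]
F-Z-Z ⇒ Z-Z-Z   [F -> Z]
Z-Z-Z ⇒ (E)-Z-Z   [Z -> ( E )]
(E)-Z-Z ⇒ (F)-Z-Z   [E -> F]
(F)-Z-Z ⇒ (F-Z)-Z-Z   [F -> F - Z]
(F-Z)-Z-Z ⇒ (Z-Z)-Z-Z   [F -> Z]
(Z-Z)-Z-Z ⇒ (v-Z)-Z-Z   [Z -> v]
(v-Z)-Z-Z ⇒ (v-v)-Z-Z   [Z -> v]
(v-v)-Z-Z ⇒ (v-v)-v-Z   [Z -> v]
(v-v)-v-Z ⇒ (v-v)-v-v   [Z -> v]

E ⇒ F ⇒ F-Z ⇒ F-Z-Z ⇒ Z-Z-Z ⇒ (E)-Z-Z ⇒ (F)-Z-Z ⇒ (F-Z)-Z-Z ⇒ (Z-Z)-Z-Z ⇒ (v-Z)-Z-Z ⇒ (v-v)-Z-Z ⇒ (v-v)-v-Z ⇒ (v-v)-v-v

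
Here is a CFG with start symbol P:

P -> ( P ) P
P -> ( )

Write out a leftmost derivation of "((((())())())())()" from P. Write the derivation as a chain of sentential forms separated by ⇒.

P⇒(P)P⇒((P)P)P⇒(((P)P)P)P⇒((((P)P)P)P)P⇒((((())P)P)P)P⇒((((())())P)P)P⇒((((())())())P)P⇒((((())())())())P⇒((((())())())())()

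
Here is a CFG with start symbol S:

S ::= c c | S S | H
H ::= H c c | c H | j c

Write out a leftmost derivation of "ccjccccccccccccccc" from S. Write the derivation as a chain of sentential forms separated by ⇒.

S ⇒ SS   [S ::= S S]
SS ⇒ HS   [S ::= H]
HS ⇒ HccS   [H ::= H c c]
HccS ⇒ cHccS   [H ::= c H]
cHccS ⇒ cHccccS   [H ::= H c c]
cHccccS ⇒ cHccccccS   [H ::= H c c]
cHccccccS ⇒ cHccccccccS   [H ::= H c c]
cHccccccccS ⇒ cHccccccccccS   [H ::= H c c]
cHccccccccccS ⇒ cHccccccccccccS   [H ::= H c c]
cHccccccccccccS ⇒ ccHccccccccccccS   [H ::= c H]
ccHccccccccccccS ⇒ ccjcccccccccccccS   [H ::= j c]
ccjcccccccccccccS ⇒ ccjccccccccccccccc   [S ::= c c]

S⇒SS⇒HS⇒HccS⇒cHccS⇒cHccccS⇒cHccccccS⇒cHccccccccS⇒cHccccccccccS⇒cHccccccccccccS⇒ccHccccccccccccS⇒ccjcccccccccccccS⇒ccjccccccccccccccc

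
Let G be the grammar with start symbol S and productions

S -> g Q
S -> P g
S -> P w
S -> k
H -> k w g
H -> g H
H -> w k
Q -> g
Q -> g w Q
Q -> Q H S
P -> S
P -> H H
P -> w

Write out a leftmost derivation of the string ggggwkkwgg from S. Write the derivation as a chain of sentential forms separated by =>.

S => Pg => HHg => gHHg => ggHHg => gggHHg => ggggHHg => ggggwkHg => ggggwkkwgg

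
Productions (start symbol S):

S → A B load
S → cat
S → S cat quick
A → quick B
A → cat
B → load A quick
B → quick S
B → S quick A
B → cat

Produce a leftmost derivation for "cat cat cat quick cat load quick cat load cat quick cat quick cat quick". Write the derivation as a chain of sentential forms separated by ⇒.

S ⇒ S cat quick ⇒ S cat quick cat quick ⇒ S cat quick cat quick cat quick ⇒ A B load cat quick cat quick cat quick ⇒ cat B load cat quick cat quick cat quick ⇒ cat S quick A load cat quick cat quick cat quick ⇒ cat A B load quick A load cat quick cat quick cat quick ⇒ cat cat B load quick A load cat quick cat quick cat quick ⇒ cat cat S quick A load quick A load cat quick cat quick cat quick ⇒ cat cat cat quick A load quick A load cat quick cat quick cat quick ⇒ cat cat cat quick cat load quick A load cat quick cat quick cat quick ⇒ cat cat cat quick cat load quick cat load cat quick cat quick cat quick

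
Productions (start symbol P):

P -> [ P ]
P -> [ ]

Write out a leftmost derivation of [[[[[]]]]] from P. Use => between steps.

P => [P] => [[P]] => [[[P]]] => [[[[P]]]] => [[[[[]]]]]

P => [P]   [P -> [ P ]]
[P] => [[P]]   [P -> [ P ]]
[[P]] => [[[P]]]   [P -> [ P ]]
[[[P]]] => [[[[P]]]]   [P -> [ P ]]
[[[[P]]]] => [[[[[]]]]]   [P -> [ ]]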